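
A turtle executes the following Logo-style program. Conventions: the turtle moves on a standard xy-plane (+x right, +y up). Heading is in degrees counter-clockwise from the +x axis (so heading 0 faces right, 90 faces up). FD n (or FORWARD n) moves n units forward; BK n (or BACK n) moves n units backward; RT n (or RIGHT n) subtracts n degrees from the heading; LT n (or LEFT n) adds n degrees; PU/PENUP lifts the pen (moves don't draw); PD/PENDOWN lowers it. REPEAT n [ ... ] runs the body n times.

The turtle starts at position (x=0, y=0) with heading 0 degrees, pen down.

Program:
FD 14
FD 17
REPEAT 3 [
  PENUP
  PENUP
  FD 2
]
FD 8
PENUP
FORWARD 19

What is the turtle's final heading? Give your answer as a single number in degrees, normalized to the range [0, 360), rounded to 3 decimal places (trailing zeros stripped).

Executing turtle program step by step:
Start: pos=(0,0), heading=0, pen down
FD 14: (0,0) -> (14,0) [heading=0, draw]
FD 17: (14,0) -> (31,0) [heading=0, draw]
REPEAT 3 [
  -- iteration 1/3 --
  PU: pen up
  PU: pen up
  FD 2: (31,0) -> (33,0) [heading=0, move]
  -- iteration 2/3 --
  PU: pen up
  PU: pen up
  FD 2: (33,0) -> (35,0) [heading=0, move]
  -- iteration 3/3 --
  PU: pen up
  PU: pen up
  FD 2: (35,0) -> (37,0) [heading=0, move]
]
FD 8: (37,0) -> (45,0) [heading=0, move]
PU: pen up
FD 19: (45,0) -> (64,0) [heading=0, move]
Final: pos=(64,0), heading=0, 2 segment(s) drawn

Answer: 0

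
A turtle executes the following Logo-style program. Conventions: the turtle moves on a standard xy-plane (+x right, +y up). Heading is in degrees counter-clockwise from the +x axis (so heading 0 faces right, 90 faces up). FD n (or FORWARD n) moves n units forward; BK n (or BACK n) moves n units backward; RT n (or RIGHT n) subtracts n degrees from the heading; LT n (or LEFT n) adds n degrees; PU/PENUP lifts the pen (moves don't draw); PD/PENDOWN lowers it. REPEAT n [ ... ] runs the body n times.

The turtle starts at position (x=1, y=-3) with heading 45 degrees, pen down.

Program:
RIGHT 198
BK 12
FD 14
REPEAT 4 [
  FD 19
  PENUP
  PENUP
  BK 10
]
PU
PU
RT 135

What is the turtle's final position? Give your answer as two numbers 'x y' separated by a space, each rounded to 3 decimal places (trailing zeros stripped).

Executing turtle program step by step:
Start: pos=(1,-3), heading=45, pen down
RT 198: heading 45 -> 207
BK 12: (1,-3) -> (11.692,2.448) [heading=207, draw]
FD 14: (11.692,2.448) -> (-0.782,-3.908) [heading=207, draw]
REPEAT 4 [
  -- iteration 1/4 --
  FD 19: (-0.782,-3.908) -> (-17.711,-12.534) [heading=207, draw]
  PU: pen up
  PU: pen up
  BK 10: (-17.711,-12.534) -> (-8.801,-7.994) [heading=207, move]
  -- iteration 2/4 --
  FD 19: (-8.801,-7.994) -> (-25.73,-16.62) [heading=207, move]
  PU: pen up
  PU: pen up
  BK 10: (-25.73,-16.62) -> (-16.82,-12.08) [heading=207, move]
  -- iteration 3/4 --
  FD 19: (-16.82,-12.08) -> (-33.749,-20.706) [heading=207, move]
  PU: pen up
  PU: pen up
  BK 10: (-33.749,-20.706) -> (-24.839,-16.166) [heading=207, move]
  -- iteration 4/4 --
  FD 19: (-24.839,-16.166) -> (-41.768,-24.792) [heading=207, move]
  PU: pen up
  PU: pen up
  BK 10: (-41.768,-24.792) -> (-32.858,-20.252) [heading=207, move]
]
PU: pen up
PU: pen up
RT 135: heading 207 -> 72
Final: pos=(-32.858,-20.252), heading=72, 3 segment(s) drawn

Answer: -32.858 -20.252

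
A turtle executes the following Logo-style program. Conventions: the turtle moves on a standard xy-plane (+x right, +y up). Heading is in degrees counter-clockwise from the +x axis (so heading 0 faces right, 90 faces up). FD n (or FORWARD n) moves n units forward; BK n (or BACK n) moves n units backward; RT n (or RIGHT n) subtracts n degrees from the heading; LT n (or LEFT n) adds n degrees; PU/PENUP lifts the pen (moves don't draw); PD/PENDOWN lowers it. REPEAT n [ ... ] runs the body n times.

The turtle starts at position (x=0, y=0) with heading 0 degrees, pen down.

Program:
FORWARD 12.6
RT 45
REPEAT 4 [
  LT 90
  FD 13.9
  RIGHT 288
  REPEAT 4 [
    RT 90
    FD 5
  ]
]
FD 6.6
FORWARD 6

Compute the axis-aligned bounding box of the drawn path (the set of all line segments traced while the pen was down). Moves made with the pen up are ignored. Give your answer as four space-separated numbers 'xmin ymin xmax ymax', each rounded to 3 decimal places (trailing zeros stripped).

Answer: 0 -3.359 29.154 14.592

Derivation:
Executing turtle program step by step:
Start: pos=(0,0), heading=0, pen down
FD 12.6: (0,0) -> (12.6,0) [heading=0, draw]
RT 45: heading 0 -> 315
REPEAT 4 [
  -- iteration 1/4 --
  LT 90: heading 315 -> 45
  FD 13.9: (12.6,0) -> (22.429,9.829) [heading=45, draw]
  RT 288: heading 45 -> 117
  REPEAT 4 [
    -- iteration 1/4 --
    RT 90: heading 117 -> 27
    FD 5: (22.429,9.829) -> (26.884,12.099) [heading=27, draw]
    -- iteration 2/4 --
    RT 90: heading 27 -> 297
    FD 5: (26.884,12.099) -> (29.154,7.644) [heading=297, draw]
    -- iteration 3/4 --
    RT 90: heading 297 -> 207
    FD 5: (29.154,7.644) -> (24.699,5.374) [heading=207, draw]
    -- iteration 4/4 --
    RT 90: heading 207 -> 117
    FD 5: (24.699,5.374) -> (22.429,9.829) [heading=117, draw]
  ]
  -- iteration 2/4 --
  LT 90: heading 117 -> 207
  FD 13.9: (22.429,9.829) -> (10.044,3.518) [heading=207, draw]
  RT 288: heading 207 -> 279
  REPEAT 4 [
    -- iteration 1/4 --
    RT 90: heading 279 -> 189
    FD 5: (10.044,3.518) -> (5.105,2.736) [heading=189, draw]
    -- iteration 2/4 --
    RT 90: heading 189 -> 99
    FD 5: (5.105,2.736) -> (4.323,7.675) [heading=99, draw]
    -- iteration 3/4 --
    RT 90: heading 99 -> 9
    FD 5: (4.323,7.675) -> (9.262,8.457) [heading=9, draw]
    -- iteration 4/4 --
    RT 90: heading 9 -> 279
    FD 5: (9.262,8.457) -> (10.044,3.518) [heading=279, draw]
  ]
  -- iteration 3/4 --
  LT 90: heading 279 -> 9
  FD 13.9: (10.044,3.518) -> (23.773,5.693) [heading=9, draw]
  RT 288: heading 9 -> 81
  REPEAT 4 [
    -- iteration 1/4 --
    RT 90: heading 81 -> 351
    FD 5: (23.773,5.693) -> (28.711,4.911) [heading=351, draw]
    -- iteration 2/4 --
    RT 90: heading 351 -> 261
    FD 5: (28.711,4.911) -> (27.929,-0.028) [heading=261, draw]
    -- iteration 3/4 --
    RT 90: heading 261 -> 171
    FD 5: (27.929,-0.028) -> (22.99,0.754) [heading=171, draw]
    -- iteration 4/4 --
    RT 90: heading 171 -> 81
    FD 5: (22.99,0.754) -> (23.773,5.693) [heading=81, draw]
  ]
  -- iteration 4/4 --
  LT 90: heading 81 -> 171
  FD 13.9: (23.773,5.693) -> (10.044,7.867) [heading=171, draw]
  RT 288: heading 171 -> 243
  REPEAT 4 [
    -- iteration 1/4 --
    RT 90: heading 243 -> 153
    FD 5: (10.044,7.867) -> (5.589,10.137) [heading=153, draw]
    -- iteration 2/4 --
    RT 90: heading 153 -> 63
    FD 5: (5.589,10.137) -> (7.859,14.592) [heading=63, draw]
    -- iteration 3/4 --
    RT 90: heading 63 -> 333
    FD 5: (7.859,14.592) -> (12.314,12.322) [heading=333, draw]
    -- iteration 4/4 --
    RT 90: heading 333 -> 243
    FD 5: (12.314,12.322) -> (10.044,7.867) [heading=243, draw]
  ]
]
FD 6.6: (10.044,7.867) -> (7.047,1.987) [heading=243, draw]
FD 6: (7.047,1.987) -> (4.324,-3.359) [heading=243, draw]
Final: pos=(4.324,-3.359), heading=243, 23 segment(s) drawn

Segment endpoints: x in {0, 4.323, 4.324, 5.105, 5.589, 7.047, 7.859, 9.262, 10.044, 10.044, 10.044, 12.314, 12.6, 22.429, 22.99, 23.773, 24.699, 26.884, 27.929, 28.711, 29.154}, y in {-3.359, -0.028, 0, 0.754, 1.987, 2.736, 3.518, 3.518, 4.911, 5.374, 5.693, 5.693, 7.644, 7.675, 7.867, 7.867, 8.457, 9.829, 9.829, 10.137, 12.099, 12.322, 14.592}
xmin=0, ymin=-3.359, xmax=29.154, ymax=14.592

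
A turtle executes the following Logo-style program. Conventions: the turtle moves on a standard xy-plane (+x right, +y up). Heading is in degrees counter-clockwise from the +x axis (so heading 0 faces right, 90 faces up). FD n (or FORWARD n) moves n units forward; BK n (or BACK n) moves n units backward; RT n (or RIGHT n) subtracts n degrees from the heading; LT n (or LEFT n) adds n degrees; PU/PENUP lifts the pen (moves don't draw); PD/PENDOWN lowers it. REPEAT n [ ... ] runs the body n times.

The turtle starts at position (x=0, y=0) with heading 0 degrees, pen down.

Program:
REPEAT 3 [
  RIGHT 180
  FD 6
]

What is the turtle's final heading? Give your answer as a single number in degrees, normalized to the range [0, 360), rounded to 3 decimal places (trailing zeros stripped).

Executing turtle program step by step:
Start: pos=(0,0), heading=0, pen down
REPEAT 3 [
  -- iteration 1/3 --
  RT 180: heading 0 -> 180
  FD 6: (0,0) -> (-6,0) [heading=180, draw]
  -- iteration 2/3 --
  RT 180: heading 180 -> 0
  FD 6: (-6,0) -> (0,0) [heading=0, draw]
  -- iteration 3/3 --
  RT 180: heading 0 -> 180
  FD 6: (0,0) -> (-6,0) [heading=180, draw]
]
Final: pos=(-6,0), heading=180, 3 segment(s) drawn

Answer: 180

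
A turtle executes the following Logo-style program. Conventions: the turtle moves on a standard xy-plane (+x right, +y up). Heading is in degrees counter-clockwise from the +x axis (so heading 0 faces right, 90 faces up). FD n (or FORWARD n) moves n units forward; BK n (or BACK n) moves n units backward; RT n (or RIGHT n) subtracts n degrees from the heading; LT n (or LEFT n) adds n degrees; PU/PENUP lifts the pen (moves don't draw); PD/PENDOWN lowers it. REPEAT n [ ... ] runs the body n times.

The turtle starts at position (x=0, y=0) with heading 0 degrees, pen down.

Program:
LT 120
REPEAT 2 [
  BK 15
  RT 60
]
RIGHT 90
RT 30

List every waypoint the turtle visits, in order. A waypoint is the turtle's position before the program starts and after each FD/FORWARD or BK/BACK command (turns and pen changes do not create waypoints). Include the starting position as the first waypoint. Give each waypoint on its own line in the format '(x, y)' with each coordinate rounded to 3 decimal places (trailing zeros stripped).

Executing turtle program step by step:
Start: pos=(0,0), heading=0, pen down
LT 120: heading 0 -> 120
REPEAT 2 [
  -- iteration 1/2 --
  BK 15: (0,0) -> (7.5,-12.99) [heading=120, draw]
  RT 60: heading 120 -> 60
  -- iteration 2/2 --
  BK 15: (7.5,-12.99) -> (0,-25.981) [heading=60, draw]
  RT 60: heading 60 -> 0
]
RT 90: heading 0 -> 270
RT 30: heading 270 -> 240
Final: pos=(0,-25.981), heading=240, 2 segment(s) drawn
Waypoints (3 total):
(0, 0)
(7.5, -12.99)
(0, -25.981)

Answer: (0, 0)
(7.5, -12.99)
(0, -25.981)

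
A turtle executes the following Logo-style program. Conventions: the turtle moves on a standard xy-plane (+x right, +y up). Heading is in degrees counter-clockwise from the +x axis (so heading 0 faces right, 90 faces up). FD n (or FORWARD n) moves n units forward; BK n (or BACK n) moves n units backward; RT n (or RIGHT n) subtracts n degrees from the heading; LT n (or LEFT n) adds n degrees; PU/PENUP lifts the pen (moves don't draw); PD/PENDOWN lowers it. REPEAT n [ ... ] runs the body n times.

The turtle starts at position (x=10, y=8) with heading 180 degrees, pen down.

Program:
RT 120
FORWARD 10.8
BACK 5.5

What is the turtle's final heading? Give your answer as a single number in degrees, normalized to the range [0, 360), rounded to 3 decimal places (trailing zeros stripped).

Executing turtle program step by step:
Start: pos=(10,8), heading=180, pen down
RT 120: heading 180 -> 60
FD 10.8: (10,8) -> (15.4,17.353) [heading=60, draw]
BK 5.5: (15.4,17.353) -> (12.65,12.59) [heading=60, draw]
Final: pos=(12.65,12.59), heading=60, 2 segment(s) drawn

Answer: 60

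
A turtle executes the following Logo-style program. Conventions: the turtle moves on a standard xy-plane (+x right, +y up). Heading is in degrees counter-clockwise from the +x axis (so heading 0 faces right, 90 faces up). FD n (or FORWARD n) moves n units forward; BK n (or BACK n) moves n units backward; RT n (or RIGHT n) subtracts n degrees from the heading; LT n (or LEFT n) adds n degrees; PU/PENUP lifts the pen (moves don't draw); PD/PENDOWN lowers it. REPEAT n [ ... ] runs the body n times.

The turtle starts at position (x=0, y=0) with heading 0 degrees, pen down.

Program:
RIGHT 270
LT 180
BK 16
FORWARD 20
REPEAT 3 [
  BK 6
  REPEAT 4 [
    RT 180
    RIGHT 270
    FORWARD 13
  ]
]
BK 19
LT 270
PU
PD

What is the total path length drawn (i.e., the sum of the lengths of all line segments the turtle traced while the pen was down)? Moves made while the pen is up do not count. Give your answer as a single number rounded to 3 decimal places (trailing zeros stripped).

Executing turtle program step by step:
Start: pos=(0,0), heading=0, pen down
RT 270: heading 0 -> 90
LT 180: heading 90 -> 270
BK 16: (0,0) -> (0,16) [heading=270, draw]
FD 20: (0,16) -> (0,-4) [heading=270, draw]
REPEAT 3 [
  -- iteration 1/3 --
  BK 6: (0,-4) -> (0,2) [heading=270, draw]
  REPEAT 4 [
    -- iteration 1/4 --
    RT 180: heading 270 -> 90
    RT 270: heading 90 -> 180
    FD 13: (0,2) -> (-13,2) [heading=180, draw]
    -- iteration 2/4 --
    RT 180: heading 180 -> 0
    RT 270: heading 0 -> 90
    FD 13: (-13,2) -> (-13,15) [heading=90, draw]
    -- iteration 3/4 --
    RT 180: heading 90 -> 270
    RT 270: heading 270 -> 0
    FD 13: (-13,15) -> (0,15) [heading=0, draw]
    -- iteration 4/4 --
    RT 180: heading 0 -> 180
    RT 270: heading 180 -> 270
    FD 13: (0,15) -> (0,2) [heading=270, draw]
  ]
  -- iteration 2/3 --
  BK 6: (0,2) -> (0,8) [heading=270, draw]
  REPEAT 4 [
    -- iteration 1/4 --
    RT 180: heading 270 -> 90
    RT 270: heading 90 -> 180
    FD 13: (0,8) -> (-13,8) [heading=180, draw]
    -- iteration 2/4 --
    RT 180: heading 180 -> 0
    RT 270: heading 0 -> 90
    FD 13: (-13,8) -> (-13,21) [heading=90, draw]
    -- iteration 3/4 --
    RT 180: heading 90 -> 270
    RT 270: heading 270 -> 0
    FD 13: (-13,21) -> (0,21) [heading=0, draw]
    -- iteration 4/4 --
    RT 180: heading 0 -> 180
    RT 270: heading 180 -> 270
    FD 13: (0,21) -> (0,8) [heading=270, draw]
  ]
  -- iteration 3/3 --
  BK 6: (0,8) -> (0,14) [heading=270, draw]
  REPEAT 4 [
    -- iteration 1/4 --
    RT 180: heading 270 -> 90
    RT 270: heading 90 -> 180
    FD 13: (0,14) -> (-13,14) [heading=180, draw]
    -- iteration 2/4 --
    RT 180: heading 180 -> 0
    RT 270: heading 0 -> 90
    FD 13: (-13,14) -> (-13,27) [heading=90, draw]
    -- iteration 3/4 --
    RT 180: heading 90 -> 270
    RT 270: heading 270 -> 0
    FD 13: (-13,27) -> (0,27) [heading=0, draw]
    -- iteration 4/4 --
    RT 180: heading 0 -> 180
    RT 270: heading 180 -> 270
    FD 13: (0,27) -> (0,14) [heading=270, draw]
  ]
]
BK 19: (0,14) -> (0,33) [heading=270, draw]
LT 270: heading 270 -> 180
PU: pen up
PD: pen down
Final: pos=(0,33), heading=180, 18 segment(s) drawn

Segment lengths:
  seg 1: (0,0) -> (0,16), length = 16
  seg 2: (0,16) -> (0,-4), length = 20
  seg 3: (0,-4) -> (0,2), length = 6
  seg 4: (0,2) -> (-13,2), length = 13
  seg 5: (-13,2) -> (-13,15), length = 13
  seg 6: (-13,15) -> (0,15), length = 13
  seg 7: (0,15) -> (0,2), length = 13
  seg 8: (0,2) -> (0,8), length = 6
  seg 9: (0,8) -> (-13,8), length = 13
  seg 10: (-13,8) -> (-13,21), length = 13
  seg 11: (-13,21) -> (0,21), length = 13
  seg 12: (0,21) -> (0,8), length = 13
  seg 13: (0,8) -> (0,14), length = 6
  seg 14: (0,14) -> (-13,14), length = 13
  seg 15: (-13,14) -> (-13,27), length = 13
  seg 16: (-13,27) -> (0,27), length = 13
  seg 17: (0,27) -> (0,14), length = 13
  seg 18: (0,14) -> (0,33), length = 19
Total = 229

Answer: 229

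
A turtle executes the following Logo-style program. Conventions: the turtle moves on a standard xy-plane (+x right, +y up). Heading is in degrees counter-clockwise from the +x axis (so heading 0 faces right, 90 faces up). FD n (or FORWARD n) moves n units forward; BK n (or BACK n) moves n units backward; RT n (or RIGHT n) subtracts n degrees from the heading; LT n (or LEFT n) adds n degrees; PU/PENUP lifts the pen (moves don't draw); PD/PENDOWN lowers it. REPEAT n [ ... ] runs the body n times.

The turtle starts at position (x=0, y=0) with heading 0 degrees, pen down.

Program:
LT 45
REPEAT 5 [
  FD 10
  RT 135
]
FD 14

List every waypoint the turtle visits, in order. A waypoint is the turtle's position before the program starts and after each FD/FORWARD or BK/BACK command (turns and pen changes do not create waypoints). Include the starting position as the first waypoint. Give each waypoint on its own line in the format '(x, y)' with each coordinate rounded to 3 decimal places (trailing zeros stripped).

Executing turtle program step by step:
Start: pos=(0,0), heading=0, pen down
LT 45: heading 0 -> 45
REPEAT 5 [
  -- iteration 1/5 --
  FD 10: (0,0) -> (7.071,7.071) [heading=45, draw]
  RT 135: heading 45 -> 270
  -- iteration 2/5 --
  FD 10: (7.071,7.071) -> (7.071,-2.929) [heading=270, draw]
  RT 135: heading 270 -> 135
  -- iteration 3/5 --
  FD 10: (7.071,-2.929) -> (0,4.142) [heading=135, draw]
  RT 135: heading 135 -> 0
  -- iteration 4/5 --
  FD 10: (0,4.142) -> (10,4.142) [heading=0, draw]
  RT 135: heading 0 -> 225
  -- iteration 5/5 --
  FD 10: (10,4.142) -> (2.929,-2.929) [heading=225, draw]
  RT 135: heading 225 -> 90
]
FD 14: (2.929,-2.929) -> (2.929,11.071) [heading=90, draw]
Final: pos=(2.929,11.071), heading=90, 6 segment(s) drawn
Waypoints (7 total):
(0, 0)
(7.071, 7.071)
(7.071, -2.929)
(0, 4.142)
(10, 4.142)
(2.929, -2.929)
(2.929, 11.071)

Answer: (0, 0)
(7.071, 7.071)
(7.071, -2.929)
(0, 4.142)
(10, 4.142)
(2.929, -2.929)
(2.929, 11.071)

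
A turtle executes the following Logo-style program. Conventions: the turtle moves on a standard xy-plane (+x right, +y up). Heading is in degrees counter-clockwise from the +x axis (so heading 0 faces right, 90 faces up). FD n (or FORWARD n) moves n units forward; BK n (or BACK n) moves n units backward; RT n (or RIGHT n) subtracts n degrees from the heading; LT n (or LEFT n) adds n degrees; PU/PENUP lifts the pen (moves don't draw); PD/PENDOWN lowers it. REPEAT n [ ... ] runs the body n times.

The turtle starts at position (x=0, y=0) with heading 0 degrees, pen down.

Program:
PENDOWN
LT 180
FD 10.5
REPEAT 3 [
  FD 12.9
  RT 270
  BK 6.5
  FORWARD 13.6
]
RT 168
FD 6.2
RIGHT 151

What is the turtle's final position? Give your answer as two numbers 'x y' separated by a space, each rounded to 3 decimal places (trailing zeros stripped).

Executing turtle program step by step:
Start: pos=(0,0), heading=0, pen down
PD: pen down
LT 180: heading 0 -> 180
FD 10.5: (0,0) -> (-10.5,0) [heading=180, draw]
REPEAT 3 [
  -- iteration 1/3 --
  FD 12.9: (-10.5,0) -> (-23.4,0) [heading=180, draw]
  RT 270: heading 180 -> 270
  BK 6.5: (-23.4,0) -> (-23.4,6.5) [heading=270, draw]
  FD 13.6: (-23.4,6.5) -> (-23.4,-7.1) [heading=270, draw]
  -- iteration 2/3 --
  FD 12.9: (-23.4,-7.1) -> (-23.4,-20) [heading=270, draw]
  RT 270: heading 270 -> 0
  BK 6.5: (-23.4,-20) -> (-29.9,-20) [heading=0, draw]
  FD 13.6: (-29.9,-20) -> (-16.3,-20) [heading=0, draw]
  -- iteration 3/3 --
  FD 12.9: (-16.3,-20) -> (-3.4,-20) [heading=0, draw]
  RT 270: heading 0 -> 90
  BK 6.5: (-3.4,-20) -> (-3.4,-26.5) [heading=90, draw]
  FD 13.6: (-3.4,-26.5) -> (-3.4,-12.9) [heading=90, draw]
]
RT 168: heading 90 -> 282
FD 6.2: (-3.4,-12.9) -> (-2.111,-18.965) [heading=282, draw]
RT 151: heading 282 -> 131
Final: pos=(-2.111,-18.965), heading=131, 11 segment(s) drawn

Answer: -2.111 -18.965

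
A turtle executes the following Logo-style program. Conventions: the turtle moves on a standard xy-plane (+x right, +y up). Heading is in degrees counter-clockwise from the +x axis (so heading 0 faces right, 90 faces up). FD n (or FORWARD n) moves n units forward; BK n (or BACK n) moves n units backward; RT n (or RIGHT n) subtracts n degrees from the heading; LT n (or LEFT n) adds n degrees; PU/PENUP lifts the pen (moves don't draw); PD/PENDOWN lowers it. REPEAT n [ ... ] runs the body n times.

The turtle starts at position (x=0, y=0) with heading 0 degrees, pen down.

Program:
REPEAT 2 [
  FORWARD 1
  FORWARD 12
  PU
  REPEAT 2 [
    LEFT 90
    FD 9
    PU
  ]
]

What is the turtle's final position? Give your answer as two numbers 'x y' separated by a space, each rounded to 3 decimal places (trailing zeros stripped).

Answer: 0 0

Derivation:
Executing turtle program step by step:
Start: pos=(0,0), heading=0, pen down
REPEAT 2 [
  -- iteration 1/2 --
  FD 1: (0,0) -> (1,0) [heading=0, draw]
  FD 12: (1,0) -> (13,0) [heading=0, draw]
  PU: pen up
  REPEAT 2 [
    -- iteration 1/2 --
    LT 90: heading 0 -> 90
    FD 9: (13,0) -> (13,9) [heading=90, move]
    PU: pen up
    -- iteration 2/2 --
    LT 90: heading 90 -> 180
    FD 9: (13,9) -> (4,9) [heading=180, move]
    PU: pen up
  ]
  -- iteration 2/2 --
  FD 1: (4,9) -> (3,9) [heading=180, move]
  FD 12: (3,9) -> (-9,9) [heading=180, move]
  PU: pen up
  REPEAT 2 [
    -- iteration 1/2 --
    LT 90: heading 180 -> 270
    FD 9: (-9,9) -> (-9,0) [heading=270, move]
    PU: pen up
    -- iteration 2/2 --
    LT 90: heading 270 -> 0
    FD 9: (-9,0) -> (0,0) [heading=0, move]
    PU: pen up
  ]
]
Final: pos=(0,0), heading=0, 2 segment(s) drawn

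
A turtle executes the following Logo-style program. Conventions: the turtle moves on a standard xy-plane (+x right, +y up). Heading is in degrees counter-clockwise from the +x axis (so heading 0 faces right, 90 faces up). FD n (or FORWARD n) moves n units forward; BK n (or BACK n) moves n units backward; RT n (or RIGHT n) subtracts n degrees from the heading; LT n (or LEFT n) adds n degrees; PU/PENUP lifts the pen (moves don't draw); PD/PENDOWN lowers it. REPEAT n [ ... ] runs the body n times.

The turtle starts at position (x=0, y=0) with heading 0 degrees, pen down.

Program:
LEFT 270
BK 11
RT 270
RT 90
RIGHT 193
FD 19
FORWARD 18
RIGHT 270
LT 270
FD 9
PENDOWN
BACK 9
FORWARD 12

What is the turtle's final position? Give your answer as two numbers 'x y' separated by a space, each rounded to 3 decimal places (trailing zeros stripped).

Answer: 11.023 58.744

Derivation:
Executing turtle program step by step:
Start: pos=(0,0), heading=0, pen down
LT 270: heading 0 -> 270
BK 11: (0,0) -> (0,11) [heading=270, draw]
RT 270: heading 270 -> 0
RT 90: heading 0 -> 270
RT 193: heading 270 -> 77
FD 19: (0,11) -> (4.274,29.513) [heading=77, draw]
FD 18: (4.274,29.513) -> (8.323,47.052) [heading=77, draw]
RT 270: heading 77 -> 167
LT 270: heading 167 -> 77
FD 9: (8.323,47.052) -> (10.348,55.821) [heading=77, draw]
PD: pen down
BK 9: (10.348,55.821) -> (8.323,47.052) [heading=77, draw]
FD 12: (8.323,47.052) -> (11.023,58.744) [heading=77, draw]
Final: pos=(11.023,58.744), heading=77, 6 segment(s) drawn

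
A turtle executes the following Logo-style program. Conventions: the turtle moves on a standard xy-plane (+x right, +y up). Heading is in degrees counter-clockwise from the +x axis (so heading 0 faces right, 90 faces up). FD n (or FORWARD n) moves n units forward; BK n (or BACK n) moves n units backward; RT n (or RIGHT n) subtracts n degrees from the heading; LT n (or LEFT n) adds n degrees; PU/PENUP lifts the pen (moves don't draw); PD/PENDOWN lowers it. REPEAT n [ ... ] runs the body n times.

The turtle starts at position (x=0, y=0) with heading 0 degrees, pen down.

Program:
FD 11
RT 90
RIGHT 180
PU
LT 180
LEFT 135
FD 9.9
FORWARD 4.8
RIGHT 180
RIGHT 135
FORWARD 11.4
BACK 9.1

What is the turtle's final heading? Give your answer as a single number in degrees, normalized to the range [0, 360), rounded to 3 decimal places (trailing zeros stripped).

Answer: 90

Derivation:
Executing turtle program step by step:
Start: pos=(0,0), heading=0, pen down
FD 11: (0,0) -> (11,0) [heading=0, draw]
RT 90: heading 0 -> 270
RT 180: heading 270 -> 90
PU: pen up
LT 180: heading 90 -> 270
LT 135: heading 270 -> 45
FD 9.9: (11,0) -> (18,7) [heading=45, move]
FD 4.8: (18,7) -> (21.394,10.394) [heading=45, move]
RT 180: heading 45 -> 225
RT 135: heading 225 -> 90
FD 11.4: (21.394,10.394) -> (21.394,21.794) [heading=90, move]
BK 9.1: (21.394,21.794) -> (21.394,12.694) [heading=90, move]
Final: pos=(21.394,12.694), heading=90, 1 segment(s) drawn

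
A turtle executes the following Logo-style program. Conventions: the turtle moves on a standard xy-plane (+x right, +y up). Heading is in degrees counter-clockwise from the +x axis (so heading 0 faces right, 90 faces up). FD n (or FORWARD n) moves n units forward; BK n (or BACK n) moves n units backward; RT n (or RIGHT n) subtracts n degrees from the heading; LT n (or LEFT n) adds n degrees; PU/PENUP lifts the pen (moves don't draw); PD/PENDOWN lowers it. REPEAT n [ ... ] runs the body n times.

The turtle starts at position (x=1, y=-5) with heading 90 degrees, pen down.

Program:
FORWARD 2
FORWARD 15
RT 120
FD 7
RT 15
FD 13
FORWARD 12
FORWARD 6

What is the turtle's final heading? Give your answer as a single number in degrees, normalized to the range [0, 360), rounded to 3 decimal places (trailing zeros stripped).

Executing turtle program step by step:
Start: pos=(1,-5), heading=90, pen down
FD 2: (1,-5) -> (1,-3) [heading=90, draw]
FD 15: (1,-3) -> (1,12) [heading=90, draw]
RT 120: heading 90 -> 330
FD 7: (1,12) -> (7.062,8.5) [heading=330, draw]
RT 15: heading 330 -> 315
FD 13: (7.062,8.5) -> (16.255,-0.692) [heading=315, draw]
FD 12: (16.255,-0.692) -> (24.74,-9.178) [heading=315, draw]
FD 6: (24.74,-9.178) -> (28.982,-13.42) [heading=315, draw]
Final: pos=(28.982,-13.42), heading=315, 6 segment(s) drawn

Answer: 315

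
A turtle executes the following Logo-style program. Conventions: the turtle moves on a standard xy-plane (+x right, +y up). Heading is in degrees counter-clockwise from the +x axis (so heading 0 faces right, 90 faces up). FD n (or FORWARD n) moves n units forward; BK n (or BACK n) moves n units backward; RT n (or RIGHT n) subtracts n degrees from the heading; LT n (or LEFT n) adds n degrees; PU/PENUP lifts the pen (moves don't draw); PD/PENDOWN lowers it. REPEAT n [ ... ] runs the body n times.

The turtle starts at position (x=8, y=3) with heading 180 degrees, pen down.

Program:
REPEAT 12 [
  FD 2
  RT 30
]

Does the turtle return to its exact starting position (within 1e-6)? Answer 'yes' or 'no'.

Answer: yes

Derivation:
Executing turtle program step by step:
Start: pos=(8,3), heading=180, pen down
REPEAT 12 [
  -- iteration 1/12 --
  FD 2: (8,3) -> (6,3) [heading=180, draw]
  RT 30: heading 180 -> 150
  -- iteration 2/12 --
  FD 2: (6,3) -> (4.268,4) [heading=150, draw]
  RT 30: heading 150 -> 120
  -- iteration 3/12 --
  FD 2: (4.268,4) -> (3.268,5.732) [heading=120, draw]
  RT 30: heading 120 -> 90
  -- iteration 4/12 --
  FD 2: (3.268,5.732) -> (3.268,7.732) [heading=90, draw]
  RT 30: heading 90 -> 60
  -- iteration 5/12 --
  FD 2: (3.268,7.732) -> (4.268,9.464) [heading=60, draw]
  RT 30: heading 60 -> 30
  -- iteration 6/12 --
  FD 2: (4.268,9.464) -> (6,10.464) [heading=30, draw]
  RT 30: heading 30 -> 0
  -- iteration 7/12 --
  FD 2: (6,10.464) -> (8,10.464) [heading=0, draw]
  RT 30: heading 0 -> 330
  -- iteration 8/12 --
  FD 2: (8,10.464) -> (9.732,9.464) [heading=330, draw]
  RT 30: heading 330 -> 300
  -- iteration 9/12 --
  FD 2: (9.732,9.464) -> (10.732,7.732) [heading=300, draw]
  RT 30: heading 300 -> 270
  -- iteration 10/12 --
  FD 2: (10.732,7.732) -> (10.732,5.732) [heading=270, draw]
  RT 30: heading 270 -> 240
  -- iteration 11/12 --
  FD 2: (10.732,5.732) -> (9.732,4) [heading=240, draw]
  RT 30: heading 240 -> 210
  -- iteration 12/12 --
  FD 2: (9.732,4) -> (8,3) [heading=210, draw]
  RT 30: heading 210 -> 180
]
Final: pos=(8,3), heading=180, 12 segment(s) drawn

Start position: (8, 3)
Final position: (8, 3)
Distance = 0; < 1e-6 -> CLOSED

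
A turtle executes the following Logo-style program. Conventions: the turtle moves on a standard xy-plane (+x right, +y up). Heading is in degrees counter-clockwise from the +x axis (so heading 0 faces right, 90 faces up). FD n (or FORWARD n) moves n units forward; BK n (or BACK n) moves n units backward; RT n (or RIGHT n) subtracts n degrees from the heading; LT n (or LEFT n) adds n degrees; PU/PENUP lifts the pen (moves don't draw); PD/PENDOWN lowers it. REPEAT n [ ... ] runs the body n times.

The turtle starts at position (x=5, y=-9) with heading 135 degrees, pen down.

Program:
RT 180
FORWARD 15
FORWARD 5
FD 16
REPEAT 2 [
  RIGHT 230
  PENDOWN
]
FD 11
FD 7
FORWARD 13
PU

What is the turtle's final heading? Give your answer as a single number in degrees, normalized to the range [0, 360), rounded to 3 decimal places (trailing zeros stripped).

Answer: 215

Derivation:
Executing turtle program step by step:
Start: pos=(5,-9), heading=135, pen down
RT 180: heading 135 -> 315
FD 15: (5,-9) -> (15.607,-19.607) [heading=315, draw]
FD 5: (15.607,-19.607) -> (19.142,-23.142) [heading=315, draw]
FD 16: (19.142,-23.142) -> (30.456,-34.456) [heading=315, draw]
REPEAT 2 [
  -- iteration 1/2 --
  RT 230: heading 315 -> 85
  PD: pen down
  -- iteration 2/2 --
  RT 230: heading 85 -> 215
  PD: pen down
]
FD 11: (30.456,-34.456) -> (21.445,-40.765) [heading=215, draw]
FD 7: (21.445,-40.765) -> (15.711,-44.78) [heading=215, draw]
FD 13: (15.711,-44.78) -> (5.062,-52.237) [heading=215, draw]
PU: pen up
Final: pos=(5.062,-52.237), heading=215, 6 segment(s) drawn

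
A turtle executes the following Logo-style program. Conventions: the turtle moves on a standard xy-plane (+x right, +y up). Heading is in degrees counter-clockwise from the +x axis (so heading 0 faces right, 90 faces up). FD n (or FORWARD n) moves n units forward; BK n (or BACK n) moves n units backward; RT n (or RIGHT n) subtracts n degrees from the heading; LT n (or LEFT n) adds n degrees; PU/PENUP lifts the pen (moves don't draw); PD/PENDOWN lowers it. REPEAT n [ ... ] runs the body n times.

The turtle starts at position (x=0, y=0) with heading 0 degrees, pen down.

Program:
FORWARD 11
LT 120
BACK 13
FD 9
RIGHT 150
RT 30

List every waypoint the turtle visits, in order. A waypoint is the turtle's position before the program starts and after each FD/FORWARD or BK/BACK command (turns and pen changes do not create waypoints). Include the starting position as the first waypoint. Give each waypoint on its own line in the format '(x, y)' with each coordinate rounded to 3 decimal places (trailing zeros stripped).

Executing turtle program step by step:
Start: pos=(0,0), heading=0, pen down
FD 11: (0,0) -> (11,0) [heading=0, draw]
LT 120: heading 0 -> 120
BK 13: (11,0) -> (17.5,-11.258) [heading=120, draw]
FD 9: (17.5,-11.258) -> (13,-3.464) [heading=120, draw]
RT 150: heading 120 -> 330
RT 30: heading 330 -> 300
Final: pos=(13,-3.464), heading=300, 3 segment(s) drawn
Waypoints (4 total):
(0, 0)
(11, 0)
(17.5, -11.258)
(13, -3.464)

Answer: (0, 0)
(11, 0)
(17.5, -11.258)
(13, -3.464)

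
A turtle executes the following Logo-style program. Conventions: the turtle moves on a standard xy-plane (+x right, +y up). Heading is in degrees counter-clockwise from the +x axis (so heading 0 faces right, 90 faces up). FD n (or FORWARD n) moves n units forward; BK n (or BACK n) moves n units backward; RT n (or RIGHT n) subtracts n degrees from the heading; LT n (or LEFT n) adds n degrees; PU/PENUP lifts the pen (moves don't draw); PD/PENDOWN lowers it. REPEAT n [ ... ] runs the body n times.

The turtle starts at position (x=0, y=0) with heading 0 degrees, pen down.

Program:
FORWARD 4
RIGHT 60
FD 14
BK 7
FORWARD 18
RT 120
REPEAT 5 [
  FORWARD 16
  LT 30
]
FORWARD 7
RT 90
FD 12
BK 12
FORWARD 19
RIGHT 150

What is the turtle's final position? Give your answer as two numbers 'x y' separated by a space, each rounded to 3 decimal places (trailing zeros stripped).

Executing turtle program step by step:
Start: pos=(0,0), heading=0, pen down
FD 4: (0,0) -> (4,0) [heading=0, draw]
RT 60: heading 0 -> 300
FD 14: (4,0) -> (11,-12.124) [heading=300, draw]
BK 7: (11,-12.124) -> (7.5,-6.062) [heading=300, draw]
FD 18: (7.5,-6.062) -> (16.5,-21.651) [heading=300, draw]
RT 120: heading 300 -> 180
REPEAT 5 [
  -- iteration 1/5 --
  FD 16: (16.5,-21.651) -> (0.5,-21.651) [heading=180, draw]
  LT 30: heading 180 -> 210
  -- iteration 2/5 --
  FD 16: (0.5,-21.651) -> (-13.356,-29.651) [heading=210, draw]
  LT 30: heading 210 -> 240
  -- iteration 3/5 --
  FD 16: (-13.356,-29.651) -> (-21.356,-43.507) [heading=240, draw]
  LT 30: heading 240 -> 270
  -- iteration 4/5 --
  FD 16: (-21.356,-43.507) -> (-21.356,-59.507) [heading=270, draw]
  LT 30: heading 270 -> 300
  -- iteration 5/5 --
  FD 16: (-21.356,-59.507) -> (-13.356,-73.363) [heading=300, draw]
  LT 30: heading 300 -> 330
]
FD 7: (-13.356,-73.363) -> (-7.294,-76.863) [heading=330, draw]
RT 90: heading 330 -> 240
FD 12: (-7.294,-76.863) -> (-13.294,-87.256) [heading=240, draw]
BK 12: (-13.294,-87.256) -> (-7.294,-76.863) [heading=240, draw]
FD 19: (-7.294,-76.863) -> (-16.794,-93.318) [heading=240, draw]
RT 150: heading 240 -> 90
Final: pos=(-16.794,-93.318), heading=90, 13 segment(s) drawn

Answer: -16.794 -93.318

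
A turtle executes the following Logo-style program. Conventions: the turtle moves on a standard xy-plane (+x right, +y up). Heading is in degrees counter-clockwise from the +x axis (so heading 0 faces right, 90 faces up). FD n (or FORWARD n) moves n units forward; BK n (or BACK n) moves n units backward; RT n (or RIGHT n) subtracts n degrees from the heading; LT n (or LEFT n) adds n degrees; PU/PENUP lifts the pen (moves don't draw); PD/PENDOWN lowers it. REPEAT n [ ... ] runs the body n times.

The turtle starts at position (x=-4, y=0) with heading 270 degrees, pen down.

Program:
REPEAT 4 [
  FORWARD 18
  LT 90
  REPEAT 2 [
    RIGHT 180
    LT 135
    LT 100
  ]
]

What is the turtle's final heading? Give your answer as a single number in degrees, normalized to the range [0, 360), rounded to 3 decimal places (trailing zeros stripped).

Executing turtle program step by step:
Start: pos=(-4,0), heading=270, pen down
REPEAT 4 [
  -- iteration 1/4 --
  FD 18: (-4,0) -> (-4,-18) [heading=270, draw]
  LT 90: heading 270 -> 0
  REPEAT 2 [
    -- iteration 1/2 --
    RT 180: heading 0 -> 180
    LT 135: heading 180 -> 315
    LT 100: heading 315 -> 55
    -- iteration 2/2 --
    RT 180: heading 55 -> 235
    LT 135: heading 235 -> 10
    LT 100: heading 10 -> 110
  ]
  -- iteration 2/4 --
  FD 18: (-4,-18) -> (-10.156,-1.086) [heading=110, draw]
  LT 90: heading 110 -> 200
  REPEAT 2 [
    -- iteration 1/2 --
    RT 180: heading 200 -> 20
    LT 135: heading 20 -> 155
    LT 100: heading 155 -> 255
    -- iteration 2/2 --
    RT 180: heading 255 -> 75
    LT 135: heading 75 -> 210
    LT 100: heading 210 -> 310
  ]
  -- iteration 3/4 --
  FD 18: (-10.156,-1.086) -> (1.414,-14.874) [heading=310, draw]
  LT 90: heading 310 -> 40
  REPEAT 2 [
    -- iteration 1/2 --
    RT 180: heading 40 -> 220
    LT 135: heading 220 -> 355
    LT 100: heading 355 -> 95
    -- iteration 2/2 --
    RT 180: heading 95 -> 275
    LT 135: heading 275 -> 50
    LT 100: heading 50 -> 150
  ]
  -- iteration 4/4 --
  FD 18: (1.414,-14.874) -> (-14.175,-5.874) [heading=150, draw]
  LT 90: heading 150 -> 240
  REPEAT 2 [
    -- iteration 1/2 --
    RT 180: heading 240 -> 60
    LT 135: heading 60 -> 195
    LT 100: heading 195 -> 295
    -- iteration 2/2 --
    RT 180: heading 295 -> 115
    LT 135: heading 115 -> 250
    LT 100: heading 250 -> 350
  ]
]
Final: pos=(-14.175,-5.874), heading=350, 4 segment(s) drawn

Answer: 350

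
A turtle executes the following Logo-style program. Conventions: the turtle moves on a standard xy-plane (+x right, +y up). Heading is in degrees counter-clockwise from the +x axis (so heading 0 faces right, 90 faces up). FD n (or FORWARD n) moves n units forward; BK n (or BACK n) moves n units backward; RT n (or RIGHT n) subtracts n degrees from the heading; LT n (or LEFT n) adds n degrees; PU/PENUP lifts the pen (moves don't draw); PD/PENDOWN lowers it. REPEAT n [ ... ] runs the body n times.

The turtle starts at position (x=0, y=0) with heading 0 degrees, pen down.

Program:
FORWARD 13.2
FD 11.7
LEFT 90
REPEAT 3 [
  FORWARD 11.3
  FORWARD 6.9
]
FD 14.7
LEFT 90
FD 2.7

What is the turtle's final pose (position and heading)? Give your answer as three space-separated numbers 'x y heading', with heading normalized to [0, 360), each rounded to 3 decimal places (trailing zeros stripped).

Answer: 22.2 69.3 180

Derivation:
Executing turtle program step by step:
Start: pos=(0,0), heading=0, pen down
FD 13.2: (0,0) -> (13.2,0) [heading=0, draw]
FD 11.7: (13.2,0) -> (24.9,0) [heading=0, draw]
LT 90: heading 0 -> 90
REPEAT 3 [
  -- iteration 1/3 --
  FD 11.3: (24.9,0) -> (24.9,11.3) [heading=90, draw]
  FD 6.9: (24.9,11.3) -> (24.9,18.2) [heading=90, draw]
  -- iteration 2/3 --
  FD 11.3: (24.9,18.2) -> (24.9,29.5) [heading=90, draw]
  FD 6.9: (24.9,29.5) -> (24.9,36.4) [heading=90, draw]
  -- iteration 3/3 --
  FD 11.3: (24.9,36.4) -> (24.9,47.7) [heading=90, draw]
  FD 6.9: (24.9,47.7) -> (24.9,54.6) [heading=90, draw]
]
FD 14.7: (24.9,54.6) -> (24.9,69.3) [heading=90, draw]
LT 90: heading 90 -> 180
FD 2.7: (24.9,69.3) -> (22.2,69.3) [heading=180, draw]
Final: pos=(22.2,69.3), heading=180, 10 segment(s) drawn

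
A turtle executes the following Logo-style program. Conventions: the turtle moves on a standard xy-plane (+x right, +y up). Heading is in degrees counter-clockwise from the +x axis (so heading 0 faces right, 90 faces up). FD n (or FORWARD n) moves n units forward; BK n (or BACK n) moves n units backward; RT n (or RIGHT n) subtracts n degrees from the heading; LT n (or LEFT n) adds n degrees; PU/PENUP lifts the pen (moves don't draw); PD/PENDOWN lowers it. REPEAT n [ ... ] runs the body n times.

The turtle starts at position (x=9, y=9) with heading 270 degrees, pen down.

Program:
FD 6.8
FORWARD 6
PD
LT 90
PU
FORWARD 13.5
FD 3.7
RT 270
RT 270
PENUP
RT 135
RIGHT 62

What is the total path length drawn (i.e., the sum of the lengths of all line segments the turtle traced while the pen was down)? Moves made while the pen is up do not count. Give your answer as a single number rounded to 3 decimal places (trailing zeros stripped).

Answer: 12.8

Derivation:
Executing turtle program step by step:
Start: pos=(9,9), heading=270, pen down
FD 6.8: (9,9) -> (9,2.2) [heading=270, draw]
FD 6: (9,2.2) -> (9,-3.8) [heading=270, draw]
PD: pen down
LT 90: heading 270 -> 0
PU: pen up
FD 13.5: (9,-3.8) -> (22.5,-3.8) [heading=0, move]
FD 3.7: (22.5,-3.8) -> (26.2,-3.8) [heading=0, move]
RT 270: heading 0 -> 90
RT 270: heading 90 -> 180
PU: pen up
RT 135: heading 180 -> 45
RT 62: heading 45 -> 343
Final: pos=(26.2,-3.8), heading=343, 2 segment(s) drawn

Segment lengths:
  seg 1: (9,9) -> (9,2.2), length = 6.8
  seg 2: (9,2.2) -> (9,-3.8), length = 6
Total = 12.8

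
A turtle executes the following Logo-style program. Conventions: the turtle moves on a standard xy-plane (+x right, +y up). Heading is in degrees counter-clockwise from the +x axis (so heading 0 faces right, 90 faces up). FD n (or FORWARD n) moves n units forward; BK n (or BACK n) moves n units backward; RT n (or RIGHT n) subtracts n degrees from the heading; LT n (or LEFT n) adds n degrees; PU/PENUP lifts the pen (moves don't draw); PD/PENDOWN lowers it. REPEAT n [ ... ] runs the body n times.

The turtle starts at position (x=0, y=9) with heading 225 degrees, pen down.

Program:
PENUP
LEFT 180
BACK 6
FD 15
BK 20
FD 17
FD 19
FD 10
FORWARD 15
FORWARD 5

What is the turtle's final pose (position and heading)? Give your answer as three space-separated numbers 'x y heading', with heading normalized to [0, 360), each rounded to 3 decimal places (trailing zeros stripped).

Answer: 38.891 47.891 45

Derivation:
Executing turtle program step by step:
Start: pos=(0,9), heading=225, pen down
PU: pen up
LT 180: heading 225 -> 45
BK 6: (0,9) -> (-4.243,4.757) [heading=45, move]
FD 15: (-4.243,4.757) -> (6.364,15.364) [heading=45, move]
BK 20: (6.364,15.364) -> (-7.778,1.222) [heading=45, move]
FD 17: (-7.778,1.222) -> (4.243,13.243) [heading=45, move]
FD 19: (4.243,13.243) -> (17.678,26.678) [heading=45, move]
FD 10: (17.678,26.678) -> (24.749,33.749) [heading=45, move]
FD 15: (24.749,33.749) -> (35.355,44.355) [heading=45, move]
FD 5: (35.355,44.355) -> (38.891,47.891) [heading=45, move]
Final: pos=(38.891,47.891), heading=45, 0 segment(s) drawn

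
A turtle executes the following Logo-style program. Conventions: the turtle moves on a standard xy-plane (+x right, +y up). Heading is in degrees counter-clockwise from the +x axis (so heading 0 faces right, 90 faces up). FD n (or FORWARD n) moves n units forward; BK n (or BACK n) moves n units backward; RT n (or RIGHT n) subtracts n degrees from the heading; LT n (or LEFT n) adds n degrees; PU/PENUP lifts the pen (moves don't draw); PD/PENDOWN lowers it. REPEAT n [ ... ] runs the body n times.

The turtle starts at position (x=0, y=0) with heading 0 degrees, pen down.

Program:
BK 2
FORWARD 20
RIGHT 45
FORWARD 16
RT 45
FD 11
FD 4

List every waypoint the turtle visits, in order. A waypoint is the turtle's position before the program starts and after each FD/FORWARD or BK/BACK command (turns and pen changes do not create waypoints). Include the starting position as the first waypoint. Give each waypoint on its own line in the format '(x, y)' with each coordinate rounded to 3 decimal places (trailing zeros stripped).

Answer: (0, 0)
(-2, 0)
(18, 0)
(29.314, -11.314)
(29.314, -22.314)
(29.314, -26.314)

Derivation:
Executing turtle program step by step:
Start: pos=(0,0), heading=0, pen down
BK 2: (0,0) -> (-2,0) [heading=0, draw]
FD 20: (-2,0) -> (18,0) [heading=0, draw]
RT 45: heading 0 -> 315
FD 16: (18,0) -> (29.314,-11.314) [heading=315, draw]
RT 45: heading 315 -> 270
FD 11: (29.314,-11.314) -> (29.314,-22.314) [heading=270, draw]
FD 4: (29.314,-22.314) -> (29.314,-26.314) [heading=270, draw]
Final: pos=(29.314,-26.314), heading=270, 5 segment(s) drawn
Waypoints (6 total):
(0, 0)
(-2, 0)
(18, 0)
(29.314, -11.314)
(29.314, -22.314)
(29.314, -26.314)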